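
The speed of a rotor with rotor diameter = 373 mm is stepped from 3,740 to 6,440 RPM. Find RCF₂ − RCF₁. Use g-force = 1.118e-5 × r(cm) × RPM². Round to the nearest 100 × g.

r = 373 mm / 2 = 186.5 mm = 18.65 cm
RCF₁ = 1.118 × 10⁻⁵ × 18.65 × (3740)² = 1.118 × 10⁻⁵ × 18.65 × 13,987,600 ≈ 2,916.5 × g
RCF₂ = 1.118 × 10⁻⁵ × 18.65 × (6440)² = 1.118 × 10⁻⁵ × 18.65 × 41,473,600 ≈ 8,647.5 × g
Increase = 8,647.5 − 2,916.5 = 5,731

5700 x g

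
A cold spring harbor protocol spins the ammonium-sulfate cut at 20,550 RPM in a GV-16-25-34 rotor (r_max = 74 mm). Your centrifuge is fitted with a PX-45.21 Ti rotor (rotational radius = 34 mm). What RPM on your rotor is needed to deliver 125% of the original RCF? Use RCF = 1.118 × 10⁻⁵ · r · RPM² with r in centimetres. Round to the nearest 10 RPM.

≈ 33900 RPM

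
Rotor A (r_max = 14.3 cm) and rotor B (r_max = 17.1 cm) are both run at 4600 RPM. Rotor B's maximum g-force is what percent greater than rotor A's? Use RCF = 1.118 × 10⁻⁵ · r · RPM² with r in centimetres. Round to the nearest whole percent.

20%

At equal RPM, RCF scales linearly with r: ratio = 17.1 / 14.3 = 1.1958.
So rotor B delivers 19.6% more g-force.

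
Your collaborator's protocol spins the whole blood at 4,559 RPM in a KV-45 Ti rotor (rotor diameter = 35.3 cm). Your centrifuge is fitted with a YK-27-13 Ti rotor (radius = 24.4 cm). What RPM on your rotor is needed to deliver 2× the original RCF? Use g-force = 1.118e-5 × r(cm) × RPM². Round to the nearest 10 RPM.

≈ 5480 RPM

Original rotor: r = 35.3 / 2 = 17.65 cm
RCF_original = 1.118 × 10⁻⁵ × 17.65 × (4559)² = 1.118 × 10⁻⁵ × 17.65 × 20,784,481 ≈ 4,101.3 × g
Target RCF = 2 × 4,101.3 ≈ 8,202.6 × g
8,202.6 = 1.118 × 10⁻⁵ × 24.4 × N²
N² = 8,202.6 / (27.2792 × 10⁻⁵) = 30,069,064
N ≈ √30,069,064 ≈ 5,483.5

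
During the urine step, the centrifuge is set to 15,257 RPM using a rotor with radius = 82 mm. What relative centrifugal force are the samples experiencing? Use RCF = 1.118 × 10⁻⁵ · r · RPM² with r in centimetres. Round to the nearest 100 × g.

r = 82 mm = 8.2 cm
RCF = 1.118 × 10⁻⁵ × 8.2 × (15257)² = 1.118 × 10⁻⁵ × 8.2 × 232,776,049 ≈ 21,340 × g

21300 ×g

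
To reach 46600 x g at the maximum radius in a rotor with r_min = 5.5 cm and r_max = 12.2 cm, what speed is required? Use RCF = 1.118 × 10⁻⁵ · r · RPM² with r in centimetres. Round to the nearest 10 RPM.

Use r_max = 12.2 cm.
RCF = 1.118 × 10⁻⁵ × r × N²
46,600 = 1.118 × 10⁻⁵ × 12.2 × N²
N² = 46,600 / (13.6396 × 10⁻⁵) = 341,652,248
N ≈ √341,652,248 ≈ 18,483.8

N ≈ 18480 RPM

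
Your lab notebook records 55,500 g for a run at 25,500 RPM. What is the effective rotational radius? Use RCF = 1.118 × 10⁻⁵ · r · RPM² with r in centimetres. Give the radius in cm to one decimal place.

55500 = 1.118 × 10⁻⁵ × r × (25500)²
r = 55500 / (1.118 × 10⁻⁵ × 650,250,000) = 55500 / 7269.795 ≈ 7.634 cm

≈ 7.6 cm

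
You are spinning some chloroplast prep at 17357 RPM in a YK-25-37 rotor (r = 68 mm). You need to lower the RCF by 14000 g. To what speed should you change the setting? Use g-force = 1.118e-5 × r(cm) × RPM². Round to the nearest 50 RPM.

r = 68 mm = 6.8 cm
Current RCF = 1.118 × 10⁻⁵ × 6.8 × (17357)² = 1.118 × 10⁻⁵ × 6.8 × 301,265,449 ≈ 22,903.4 × g
Target RCF = 22,903.4 − 14,000 = 8,903.4 × g
N² = 8,903.4 / (7.6024 × 10⁻⁵) = 117,113,017
N ≈ √117,113,017 ≈ 10,821.9

≈ 10800 RPM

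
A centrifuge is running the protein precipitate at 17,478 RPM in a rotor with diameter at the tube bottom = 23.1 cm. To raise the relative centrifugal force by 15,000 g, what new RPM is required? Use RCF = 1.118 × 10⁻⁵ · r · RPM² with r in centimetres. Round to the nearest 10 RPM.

≈ 20530 RPM

r = 23.1 / 2 = 11.55 cm
Current RCF = 1.118 × 10⁻⁵ × 11.55 × (17478)² = 1.118 × 10⁻⁵ × 11.55 × 305,480,484 ≈ 39,446.4 × g
Target RCF = 39,446.4 + 15,000 = 54,446.4 × g
N² = 54,446.4 / (12.9129 × 10⁻⁵) = 421,643,473
N ≈ √421,643,473 ≈ 20,534.0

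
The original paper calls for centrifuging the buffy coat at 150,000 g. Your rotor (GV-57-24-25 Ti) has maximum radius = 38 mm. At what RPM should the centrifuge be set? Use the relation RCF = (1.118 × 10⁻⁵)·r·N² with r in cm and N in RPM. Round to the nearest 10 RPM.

r = 38 mm = 3.8 cm
150,000 = 1.118 × 10⁻⁵ × 3.8 × N²
N² = 150,000 / (4.2484 × 10⁻⁵) = 3,530,740,985
N ≈ √3,530,740,985 ≈ 59,420.0

59420 RPM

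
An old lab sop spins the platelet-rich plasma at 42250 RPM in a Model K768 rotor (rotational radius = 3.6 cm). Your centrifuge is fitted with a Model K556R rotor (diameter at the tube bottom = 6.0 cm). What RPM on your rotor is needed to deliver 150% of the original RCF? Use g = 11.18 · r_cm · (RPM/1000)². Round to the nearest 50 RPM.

≈ 56700 RPM

RCF = 11.18 × r × (N/1000)²
RCF_original = 11.18 × 3.6 × (42.25)² = 11.18 × 3.6 × 1,785.0625 ≈ 71,845.2 × g
Target RCF = 1.5 × 71,845.2 ≈ 107,767.8 × g
Your rotor: r = 6.0 / 2 = 3 cm
107,767.8 = 11.18 × 3 × (N/1000)²
(N/1000)² = 107,767.8 / 33.54 = 3213.113
N = 1000 × √3213.113 ≈ 56,684.3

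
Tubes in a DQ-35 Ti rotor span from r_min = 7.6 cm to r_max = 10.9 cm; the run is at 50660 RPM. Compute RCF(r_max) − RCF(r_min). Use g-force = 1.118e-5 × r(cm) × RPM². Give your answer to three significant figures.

≈ 94700 x g

RCF_max = 1.118 × 10⁻⁵ × 10.9 × (50660)² = 1.118 × 10⁻⁵ × 10.9 × 2,566,435,600 ≈ 312,751 × g
RCF_min = 1.118 × 10⁻⁵ × 7.6 × (50660)² = 1.118 × 10⁻⁵ × 7.6 × 2,566,435,600 ≈ 218,064.9 × g
ΔRCF = 312,751 − 218,064.9 = 94,686.1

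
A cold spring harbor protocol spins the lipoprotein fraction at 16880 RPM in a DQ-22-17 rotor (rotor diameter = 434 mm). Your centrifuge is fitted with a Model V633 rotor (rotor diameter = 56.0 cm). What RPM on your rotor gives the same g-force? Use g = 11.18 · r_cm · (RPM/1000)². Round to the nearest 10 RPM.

≈ 14860 RPM

Original rotor: r = 434 mm / 2 = 217 mm = 21.7 cm
RCF = 11.18 × r × (N/1000)²
RCF_original = 11.18 × 21.7 × (16.88)² = 11.18 × 21.7 × 284.9344 ≈ 69,126.8 × g
Your rotor: r = 56.0 / 2 = 28 cm
69,126.8 = 11.18 × 28 × (N/1000)²
(N/1000)² = 69,126.8 / 313.04 = 220.8242
N = 1000 × √220.8242 ≈ 14,860.2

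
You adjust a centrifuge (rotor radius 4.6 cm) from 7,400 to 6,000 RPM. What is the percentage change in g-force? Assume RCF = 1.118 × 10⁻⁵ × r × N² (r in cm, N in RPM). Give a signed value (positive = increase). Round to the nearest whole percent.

RCF ∝ N², so the ratio is (6000/7400)² = (0.810811)² = 0.6574.
Change = 0.6574 − 1 = -0.3426 → -34.3%.

-34%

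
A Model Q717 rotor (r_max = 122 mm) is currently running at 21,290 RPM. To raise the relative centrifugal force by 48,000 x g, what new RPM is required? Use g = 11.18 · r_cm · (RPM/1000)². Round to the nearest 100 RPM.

r = 122 mm = 12.2 cm
Current RCF = 11.18 × 12.2 × (21.29)² = 11.18 × 12.2 × 453.2641 ≈ 61,823.4 × g
Target RCF = 61,823.4 + 48,000 = 109,823.4 × g
(N/1000)² = 109,823.4 / 136.396 = 805.1805
N = 1000 × √805.1805 ≈ 28,375.7

28400 RPM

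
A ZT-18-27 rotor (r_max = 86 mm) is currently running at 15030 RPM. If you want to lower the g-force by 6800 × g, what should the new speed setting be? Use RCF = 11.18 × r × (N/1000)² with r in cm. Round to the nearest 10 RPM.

≈ 12460 RPM

r = 86 mm = 8.6 cm
Current RCF = 11.18 × 8.6 × (15.03)² = 11.18 × 8.6 × 225.9009 ≈ 21,719.9 × g
Target RCF = 21,719.9 − 6,800 = 14,919.9 × g
(N/1000)² = 14,919.9 / 96.148 = 155.1764
N = 1000 × √155.1764 ≈ 12,457.0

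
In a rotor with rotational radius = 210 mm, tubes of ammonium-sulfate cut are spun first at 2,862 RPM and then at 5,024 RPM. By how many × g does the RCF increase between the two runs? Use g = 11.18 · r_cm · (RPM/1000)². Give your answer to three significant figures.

r = 210 mm = 21.0 cm
RCF₁ = 11.18 × 21 × (2.862)² = 11.18 × 21 × 8.191044 ≈ 1,923.1 × g
RCF₂ = 11.18 × 21 × (5.024)² = 11.18 × 21 × 25.240576 ≈ 5,926 × g
Increase = 5,926 − 1,923.1 = 4,002.9

4000 × g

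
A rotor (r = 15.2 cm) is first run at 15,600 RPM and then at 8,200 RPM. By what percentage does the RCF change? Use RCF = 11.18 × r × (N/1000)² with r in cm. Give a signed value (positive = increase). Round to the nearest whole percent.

-72%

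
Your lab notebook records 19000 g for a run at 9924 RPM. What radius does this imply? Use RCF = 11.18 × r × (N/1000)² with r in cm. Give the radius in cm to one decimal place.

r ≈ 17.3 cm

RCF = 11.18 × r × (N/1000)²
19000 = 11.18 × r × (9.924)²
r = 19000 / (11.18 × 98.485776) = 19000 / 1101.071 ≈ 17.256 cm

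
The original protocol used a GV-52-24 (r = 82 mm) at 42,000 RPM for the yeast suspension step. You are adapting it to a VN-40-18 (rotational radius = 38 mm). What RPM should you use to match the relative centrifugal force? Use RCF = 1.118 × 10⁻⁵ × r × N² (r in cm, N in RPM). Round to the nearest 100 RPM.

61700 RPM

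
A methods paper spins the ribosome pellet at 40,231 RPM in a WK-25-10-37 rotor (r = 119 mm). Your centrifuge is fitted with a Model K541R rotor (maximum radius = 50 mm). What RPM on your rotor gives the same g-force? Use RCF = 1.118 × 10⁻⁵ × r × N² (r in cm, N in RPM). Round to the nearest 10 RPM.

Original rotor: r = 119 mm = 11.9 cm
RCF_original = 1.118 × 10⁻⁵ × 11.9 × (40231)² = 1.118 × 10⁻⁵ × 11.9 × 1,618,533,361 ≈ 215,332.9 × g
Your rotor: r = 50 mm = 5.0 cm
215,332.9 = 1.118 × 10⁻⁵ × 5 × N²
N² = 215,332.9 / (5.59 × 10⁻⁵) = 3,852,109,123
N ≈ √3,852,109,123 ≈ 62,065.4

≈ 62070 RPM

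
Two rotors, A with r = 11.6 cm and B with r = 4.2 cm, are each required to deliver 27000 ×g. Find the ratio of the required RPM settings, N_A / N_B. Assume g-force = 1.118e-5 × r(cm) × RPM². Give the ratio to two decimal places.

0.60

At fixed RCF, N ∝ 1/√r, so N_A/N_B = √(r_B/r_A) = √(4.2/11.6) = √0.362069 = 0.6017.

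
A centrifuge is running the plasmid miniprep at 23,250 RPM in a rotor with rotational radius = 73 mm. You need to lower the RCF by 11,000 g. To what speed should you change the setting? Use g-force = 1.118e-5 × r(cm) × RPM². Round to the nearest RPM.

20144 RPM

r = 73 mm = 7.3 cm
Current RCF = 1.118 × 10⁻⁵ × 7.3 × (23250)² = 1.118 × 10⁻⁵ × 7.3 × 540,562,500 ≈ 44,117.5 × g
Target RCF = 44,117.5 − 11,000 = 33,117.5 × g
N² = 33,117.5 / (8.1614 × 10⁻⁵) = 405,782,096
N ≈ √405,782,096 ≈ 20,144.0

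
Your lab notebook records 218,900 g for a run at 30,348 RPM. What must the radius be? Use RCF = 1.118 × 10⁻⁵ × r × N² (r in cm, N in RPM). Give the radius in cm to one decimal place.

21.3 cm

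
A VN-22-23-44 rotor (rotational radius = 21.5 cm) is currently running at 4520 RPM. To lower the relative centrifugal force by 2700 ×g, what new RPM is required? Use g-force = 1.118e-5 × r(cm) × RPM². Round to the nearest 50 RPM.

Current RCF = 1.118 × 10⁻⁵ × 21.5 × (4520)² = 1.118 × 10⁻⁵ × 21.5 × 20,430,400 ≈ 4,910.9 × g
Target RCF = 4,910.9 − 2,700 = 2,210.9 × g
N² = 2,210.9 / (24.037 × 10⁻⁵) = 9,197,903
N ≈ √9,197,903 ≈ 3,032.8

N₂ ≈ 3050 RPM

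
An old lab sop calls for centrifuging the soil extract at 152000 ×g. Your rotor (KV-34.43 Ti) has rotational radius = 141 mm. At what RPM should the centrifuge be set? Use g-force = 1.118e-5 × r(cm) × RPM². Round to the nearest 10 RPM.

r = 141 mm = 14.1 cm
152,000 = 1.118 × 10⁻⁵ × 14.1 × N²
N² = 152,000 / (15.7638 × 10⁻⁵) = 964,234,512
N ≈ √964,234,512 ≈ 31,052.1

31050 RPM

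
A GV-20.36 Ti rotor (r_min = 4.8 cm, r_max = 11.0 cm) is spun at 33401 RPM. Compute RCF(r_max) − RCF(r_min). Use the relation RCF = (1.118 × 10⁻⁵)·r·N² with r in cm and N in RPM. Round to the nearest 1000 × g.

77000 g

RCF_max = 1.118 × 10⁻⁵ × 11 × (33401)² = 1.118 × 10⁻⁵ × 11 × 1,115,626,801 ≈ 137,199.8 × g
RCF_min = 1.118 × 10⁻⁵ × 4.8 × (33401)² = 1.118 × 10⁻⁵ × 4.8 × 1,115,626,801 ≈ 59,869 × g
ΔRCF = 137,199.8 − 59,869 = 77,330.8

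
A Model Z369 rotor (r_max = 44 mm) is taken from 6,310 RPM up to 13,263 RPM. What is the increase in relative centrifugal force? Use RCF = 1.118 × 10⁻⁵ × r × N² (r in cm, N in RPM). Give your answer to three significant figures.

r = 44 mm = 4.4 cm
RCF₁ = 1.118 × 10⁻⁵ × 4.4 × (6310)² = 1.118 × 10⁻⁵ × 4.4 × 39,816,100 ≈ 1,958.6 × g
RCF₂ = 1.118 × 10⁻⁵ × 4.4 × (13263)² = 1.118 × 10⁻⁵ × 4.4 × 175,907,169 ≈ 8,653.2 × g
Increase = 8,653.2 − 1,958.6 = 6,694.6

≈ 6690 g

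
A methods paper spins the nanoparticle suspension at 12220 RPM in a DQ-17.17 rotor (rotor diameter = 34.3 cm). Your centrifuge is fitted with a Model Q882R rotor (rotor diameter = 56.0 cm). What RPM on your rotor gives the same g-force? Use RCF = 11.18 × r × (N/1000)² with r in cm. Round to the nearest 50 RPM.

Original rotor: r = 34.3 / 2 = 17.15 cm
RCF_original = 11.18 × 17.15 × (12.22)² = 11.18 × 17.15 × 149.3284 ≈ 28,631.8 × g
Your rotor: r = 56.0 / 2 = 28 cm
28,631.8 = 11.18 × 28 × (N/1000)²
(N/1000)² = 28,631.8 / 313.04 = 91.46371
N = 1000 × √91.46371 ≈ 9,563.7

≈ 9550 RPM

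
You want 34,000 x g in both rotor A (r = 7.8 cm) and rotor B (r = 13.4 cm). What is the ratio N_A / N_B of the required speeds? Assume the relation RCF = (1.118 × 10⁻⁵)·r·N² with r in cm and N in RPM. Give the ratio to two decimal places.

At fixed RCF, N ∝ 1/√r, so N_A/N_B = √(r_B/r_A) = √(13.4/7.8) = √1.717949 = 1.3107.

1.31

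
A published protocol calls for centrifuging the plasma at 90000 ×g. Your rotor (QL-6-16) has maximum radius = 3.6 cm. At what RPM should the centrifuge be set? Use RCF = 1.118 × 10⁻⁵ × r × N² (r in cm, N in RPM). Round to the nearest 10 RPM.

≈ 47290 RPM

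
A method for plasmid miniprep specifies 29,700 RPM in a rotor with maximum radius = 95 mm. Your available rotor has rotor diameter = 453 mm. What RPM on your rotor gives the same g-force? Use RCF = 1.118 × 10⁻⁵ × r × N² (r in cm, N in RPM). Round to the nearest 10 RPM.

≈ 19230 RPM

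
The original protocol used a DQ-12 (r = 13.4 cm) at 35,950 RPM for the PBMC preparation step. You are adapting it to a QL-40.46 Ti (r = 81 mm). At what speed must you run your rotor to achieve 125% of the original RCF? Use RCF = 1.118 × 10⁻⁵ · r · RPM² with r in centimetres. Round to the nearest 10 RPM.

≈ 51700 RPM

RCF_original = 1.118 × 10⁻⁵ × 13.4 × (35950)² = 1.118 × 10⁻⁵ × 13.4 × 1,292,402,500 ≈ 193,617.4 × g
Target RCF = 1.25 × 193,617.4 ≈ 242,021.8 × g
Your rotor: r = 81 mm = 8.1 cm
242,021.8 = 1.118 × 10⁻⁵ × 8.1 × N²
N² = 242,021.8 / (9.0558 × 10⁻⁵) = 2,672,561,231
N ≈ √2,672,561,231 ≈ 51,696.8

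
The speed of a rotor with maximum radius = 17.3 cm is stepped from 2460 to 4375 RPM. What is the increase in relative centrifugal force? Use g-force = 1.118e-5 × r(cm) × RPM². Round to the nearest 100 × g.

≈ 2500 ×g

RCF₁ = 1.118 × 10⁻⁵ × 17.3 × (2460)² = 1.118 × 10⁻⁵ × 17.3 × 6,051,600 ≈ 1,170.5 × g
RCF₂ = 1.118 × 10⁻⁵ × 17.3 × (4375)² = 1.118 × 10⁻⁵ × 17.3 × 19,140,625 ≈ 3,702.1 × g
Increase = 3,702.1 − 1,170.5 = 2,531.6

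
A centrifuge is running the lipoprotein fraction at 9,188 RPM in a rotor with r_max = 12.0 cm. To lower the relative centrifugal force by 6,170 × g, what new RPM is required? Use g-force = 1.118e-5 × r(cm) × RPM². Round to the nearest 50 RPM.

Current RCF = 1.118 × 10⁻⁵ × 12 × (9188)² = 1.118 × 10⁻⁵ × 12 × 84,419,344 ≈ 11,325.7 × g
Target RCF = 11,325.7 − 6,170 = 5,155.7 × g
N² = 5,155.7 / (13.416 × 10⁻⁵) = 38,429,487
N ≈ √38,429,487 ≈ 6,199.2

≈ 6200 RPM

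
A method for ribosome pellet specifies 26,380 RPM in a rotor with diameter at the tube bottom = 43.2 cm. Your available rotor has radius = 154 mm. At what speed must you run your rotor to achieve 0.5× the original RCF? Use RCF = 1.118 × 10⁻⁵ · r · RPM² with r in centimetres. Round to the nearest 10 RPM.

≈ 22090 RPM

Original rotor: r = 43.2 / 2 = 21.6 cm
RCF_original = 1.118 × 10⁻⁵ × 21.6 × (26380)² = 1.118 × 10⁻⁵ × 21.6 × 695,904,400 ≈ 168,052.6 × g
Target RCF = 0.5 × 168,052.6 ≈ 84,026.3 × g
Your rotor: r = 154 mm = 15.4 cm
84,026.3 = 1.118 × 10⁻⁵ × 15.4 × N²
N² = 84,026.3 / (17.2172 × 10⁻⁵) = 488,036,963
N ≈ √488,036,963 ≈ 22,091.6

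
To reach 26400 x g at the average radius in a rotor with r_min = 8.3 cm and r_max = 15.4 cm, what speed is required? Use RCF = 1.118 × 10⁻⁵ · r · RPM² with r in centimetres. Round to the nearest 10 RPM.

N ≈ 14120 RPM

r_avg = (8.3 + 15.4) / 2 = 11.85 cm
26,400 = 1.118 × 10⁻⁵ × 11.85 × N²
N² = 26,400 / (13.2483 × 10⁻⁵) = 199,270,850
N ≈ √199,270,850 ≈ 14,116.3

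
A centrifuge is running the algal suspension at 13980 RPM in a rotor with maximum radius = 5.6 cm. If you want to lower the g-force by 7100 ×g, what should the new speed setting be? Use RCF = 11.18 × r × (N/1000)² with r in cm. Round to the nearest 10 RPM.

≈ 9060 RPM

Current RCF = 11.18 × 5.6 × (13.98)² = 11.18 × 5.6 × 195.4404 ≈ 12,236.1 × g
Target RCF = 12,236.1 − 7,100 = 5,136.1 × g
(N/1000)² = 5,136.1 / 62.608 = 82.03584
N = 1000 × √82.03584 ≈ 9,057.4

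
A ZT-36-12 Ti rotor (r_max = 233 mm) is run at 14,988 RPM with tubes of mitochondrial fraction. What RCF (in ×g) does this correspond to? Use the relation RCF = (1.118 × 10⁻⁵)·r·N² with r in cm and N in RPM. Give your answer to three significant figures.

RCF ≈ 58500 ×g

r = 233 mm = 23.3 cm
RCF = 1.118 × 10⁻⁵ × r × N²
RCF = 1.118 × 10⁻⁵ × 23.3 × (14988)² = 1.118 × 10⁻⁵ × 23.3 × 224,640,144 ≈ 58,517.4 × g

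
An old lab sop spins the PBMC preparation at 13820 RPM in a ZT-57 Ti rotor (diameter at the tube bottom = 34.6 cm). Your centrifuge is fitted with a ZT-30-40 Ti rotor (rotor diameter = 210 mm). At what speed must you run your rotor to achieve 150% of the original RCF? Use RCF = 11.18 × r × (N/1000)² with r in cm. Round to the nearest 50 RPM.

Original rotor: r = 34.6 / 2 = 17.3 cm
RCF = 11.18 × r × (N/1000)²
RCF_original = 11.18 × 17.3 × (13.82)² = 11.18 × 17.3 × 190.9924 ≈ 36,940.6 × g
Target RCF = 1.5 × 36,940.6 ≈ 55,410.9 × g
Your rotor: r = 210 mm / 2 = 105 mm = 10.5 cm
55,410.9 = 11.18 × 10.5 × (N/1000)²
(N/1000)² = 55,410.9 / 117.39 = 472.024
N = 1000 × √472.024 ≈ 21,726.1

≈ 21750 RPM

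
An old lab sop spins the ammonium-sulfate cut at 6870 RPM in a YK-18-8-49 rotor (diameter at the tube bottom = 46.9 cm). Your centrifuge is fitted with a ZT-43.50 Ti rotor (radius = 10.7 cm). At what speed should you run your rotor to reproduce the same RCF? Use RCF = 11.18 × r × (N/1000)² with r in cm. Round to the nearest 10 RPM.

≈ 10170 RPM

Original rotor: r = 46.9 / 2 = 23.45 cm
RCF_original = 11.18 × 23.45 × (6.87)² = 11.18 × 23.45 × 47.1969 ≈ 12,373.7 × g
12,373.7 = 11.18 × 10.7 × (N/1000)²
(N/1000)² = 12,373.7 / 119.626 = 103.4365
N = 1000 × √103.4365 ≈ 10,170.4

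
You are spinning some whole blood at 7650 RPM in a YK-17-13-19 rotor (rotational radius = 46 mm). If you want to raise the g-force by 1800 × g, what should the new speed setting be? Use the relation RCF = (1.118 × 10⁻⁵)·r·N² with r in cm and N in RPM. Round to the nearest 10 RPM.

N₂ ≈ 9670 RPM

r = 46 mm = 4.6 cm
Current RCF = 1.118 × 10⁻⁵ × 4.6 × (7650)² = 1.118 × 10⁻⁵ × 4.6 × 58,522,500 ≈ 3,009.7 × g
Target RCF = 3,009.7 + 1,800 = 4,809.7 × g
N² = 4,809.7 / (5.1428 × 10⁻⁵) = 93,522,984
N ≈ √93,522,984 ≈ 9,670.7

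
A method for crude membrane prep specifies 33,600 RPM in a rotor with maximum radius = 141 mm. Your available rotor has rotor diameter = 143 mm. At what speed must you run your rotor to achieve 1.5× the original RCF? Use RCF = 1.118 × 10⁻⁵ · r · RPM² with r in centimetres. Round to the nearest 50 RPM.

≈ 57800 RPM

Original rotor: r = 141 mm = 14.1 cm
RCF = 1.118 × 10⁻⁵ × r × N²
RCF_original = 1.118 × 10⁻⁵ × 14.1 × (33600)² = 1.118 × 10⁻⁵ × 14.1 × 1,128,960,000 ≈ 177,967 × g
Target RCF = 1.5 × 177,967 ≈ 266,950.5 × g
Your rotor: r = 143 mm / 2 = 71.5 mm = 7.15 cm
266,950.5 = 1.118 × 10⁻⁵ × 7.15 × N²
N² = 266,950.5 / (7.9937 × 10⁻⁵) = 3,339,511,115
N ≈ √3,339,511,115 ≈ 57,788.5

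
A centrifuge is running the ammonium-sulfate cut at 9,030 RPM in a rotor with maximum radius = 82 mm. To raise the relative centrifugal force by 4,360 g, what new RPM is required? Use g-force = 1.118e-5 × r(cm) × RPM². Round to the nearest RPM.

r = 82 mm = 8.2 cm
Current RCF = 1.118 × 10⁻⁵ × 8.2 × (9030)² = 1.118 × 10⁻⁵ × 8.2 × 81,540,900 ≈ 7,475.3 × g
Target RCF = 7,475.3 + 4,360 = 11,835.3 × g
N² = 11,835.3 / (9.1676 × 10⁻⁵) = 129,099,219
N ≈ √129,099,219 ≈ 11,362.2

11362 RPM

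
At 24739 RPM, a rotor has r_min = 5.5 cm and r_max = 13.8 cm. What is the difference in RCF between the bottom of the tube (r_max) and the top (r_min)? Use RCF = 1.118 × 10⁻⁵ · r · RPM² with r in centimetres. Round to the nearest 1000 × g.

ΔRCF ≈ 57000 x g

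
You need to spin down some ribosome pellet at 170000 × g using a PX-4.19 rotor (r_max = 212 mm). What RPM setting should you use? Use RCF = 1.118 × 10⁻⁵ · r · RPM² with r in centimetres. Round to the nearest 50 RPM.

r = 212 mm = 21.2 cm
RCF = 1.118 × 10⁻⁵ × r × N²
170,000 = 1.118 × 10⁻⁵ × 21.2 × N²
N² = 170,000 / (23.7016 × 10⁻⁵) = 717,251,156
N ≈ √717,251,156 ≈ 26,781.5

≈ 26800 RPM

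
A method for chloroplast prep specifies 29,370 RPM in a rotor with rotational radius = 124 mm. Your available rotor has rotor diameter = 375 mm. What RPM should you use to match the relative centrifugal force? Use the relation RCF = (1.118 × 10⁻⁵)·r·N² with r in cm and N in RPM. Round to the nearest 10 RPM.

Original rotor: r = 124 mm = 12.4 cm
RCF_original = 1.118 × 10⁻⁵ × 12.4 × (29370)² = 1.118 × 10⁻⁵ × 12.4 × 862,596,900 ≈ 119,583.5 × g
Your rotor: r = 375 mm / 2 = 187.5 mm = 18.75 cm
119,583.5 = 1.118 × 10⁻⁵ × 18.75 × N²
N² = 119,583.5 / (20.9625 × 10⁻⁵) = 570,463,924
N ≈ √570,463,924 ≈ 23,884.4

≈ 23880 RPM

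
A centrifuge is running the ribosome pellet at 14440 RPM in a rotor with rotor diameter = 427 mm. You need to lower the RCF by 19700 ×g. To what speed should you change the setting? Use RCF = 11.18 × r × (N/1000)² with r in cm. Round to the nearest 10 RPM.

N₂ ≈ 11220 RPM

r = 427 mm / 2 = 213.5 mm = 21.35 cm
Current RCF = 11.18 × 21.35 × (14.44)² = 11.18 × 21.35 × 208.5136 ≈ 49,770.7 × g
Target RCF = 49,770.7 − 19,700 = 30,070.7 × g
(N/1000)² = 30,070.7 / 238.693 = 125.9807
N = 1000 × √125.9807 ≈ 11,224.1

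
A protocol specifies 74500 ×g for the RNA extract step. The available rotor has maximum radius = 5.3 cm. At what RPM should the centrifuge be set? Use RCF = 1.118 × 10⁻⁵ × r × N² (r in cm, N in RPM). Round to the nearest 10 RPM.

74,500 = 1.118 × 10⁻⁵ × 5.3 × N²
N² = 74,500 / (5.9254 × 10⁻⁵) = 1,257,299,085
N ≈ √1,257,299,085 ≈ 35,458.4

≈ 35460 RPM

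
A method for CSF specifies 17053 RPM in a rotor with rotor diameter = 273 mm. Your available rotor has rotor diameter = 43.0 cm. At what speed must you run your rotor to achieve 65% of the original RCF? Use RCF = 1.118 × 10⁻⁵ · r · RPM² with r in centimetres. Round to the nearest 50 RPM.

≈ 10950 RPM

Original rotor: r = 273 mm / 2 = 136.5 mm = 13.65 cm
RCF_original = 1.118 × 10⁻⁵ × 13.65 × (17053)² = 1.118 × 10⁻⁵ × 13.65 × 290,804,809 ≈ 44,378.8 × g
Target RCF = 0.65 × 44,378.8 ≈ 28,846.2 × g
Your rotor: r = 43.0 / 2 = 21.5 cm
28,846.2 = 1.118 × 10⁻⁵ × 21.5 × N²
N² = 28,846.2 / (24.037 × 10⁻⁵) = 120,007,488
N ≈ √120,007,488 ≈ 10,954.8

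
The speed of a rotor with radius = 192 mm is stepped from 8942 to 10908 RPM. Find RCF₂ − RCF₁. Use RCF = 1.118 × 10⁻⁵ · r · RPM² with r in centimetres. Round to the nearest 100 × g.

r = 192 mm = 19.2 cm
RCF₁ = 1.118 × 10⁻⁵ × 19.2 × (8942)² = 1.118 × 10⁻⁵ × 19.2 × 79,959,364 ≈ 17,163.8 × g
RCF₂ = 1.118 × 10⁻⁵ × 19.2 × (10908)² = 1.118 × 10⁻⁵ × 19.2 × 118,984,464 ≈ 25,540.7 × g
Increase = 25,540.7 − 17,163.8 = 8,376.9

8400 ×g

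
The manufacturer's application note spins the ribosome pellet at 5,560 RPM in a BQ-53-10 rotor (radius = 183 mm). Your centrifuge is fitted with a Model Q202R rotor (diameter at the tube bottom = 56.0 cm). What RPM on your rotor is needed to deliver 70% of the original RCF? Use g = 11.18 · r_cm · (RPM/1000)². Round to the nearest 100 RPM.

3800 RPM

Original rotor: r = 183 mm = 18.3 cm
RCF_original = 11.18 × 18.3 × (5.56)² = 11.18 × 18.3 × 30.9136 ≈ 6,324.7 × g
Target RCF = 0.7 × 6,324.7 ≈ 4,427.3 × g
Your rotor: r = 56.0 / 2 = 28 cm
4,427.3 = 11.18 × 28 × (N/1000)²
(N/1000)² = 4,427.3 / 313.04 = 14.14292
N = 1000 × √14.14292 ≈ 3,760.7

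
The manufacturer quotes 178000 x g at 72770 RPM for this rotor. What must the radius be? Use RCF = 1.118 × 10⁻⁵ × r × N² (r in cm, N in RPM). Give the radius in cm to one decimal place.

RCF = 1.118 × 10⁻⁵ × r × N²
178000 = 1.118 × 10⁻⁵ × r × (72770)²
r = 178000 / (1.118 × 10⁻⁵ × 5,295,472,900) = 178000 / 59203.39 ≈ 3.007 cm

r ≈ 3.0 cm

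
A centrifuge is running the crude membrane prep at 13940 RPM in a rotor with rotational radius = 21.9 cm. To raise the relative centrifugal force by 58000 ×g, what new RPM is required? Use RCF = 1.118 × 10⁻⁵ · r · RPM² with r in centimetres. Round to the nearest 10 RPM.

20770 RPM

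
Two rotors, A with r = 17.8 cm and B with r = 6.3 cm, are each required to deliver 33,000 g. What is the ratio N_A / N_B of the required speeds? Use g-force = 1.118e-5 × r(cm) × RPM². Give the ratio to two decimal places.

At fixed RCF, N ∝ 1/√r, so N_A/N_B = √(r_B/r_A) = √(6.3/17.8) = √0.353933 = 0.5949.

0.59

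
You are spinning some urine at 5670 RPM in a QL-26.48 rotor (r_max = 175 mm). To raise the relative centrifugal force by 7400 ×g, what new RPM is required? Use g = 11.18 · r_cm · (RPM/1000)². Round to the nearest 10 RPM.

r = 175 mm = 17.5 cm
Current RCF = 11.18 × 17.5 × (5.67)² = 11.18 × 17.5 × 32.1489 ≈ 6,289.9 × g
Target RCF = 6,289.9 + 7,400 = 13,689.9 × g
(N/1000)² = 13,689.9 / 195.65 = 69.97138
N = 1000 × √69.97138 ≈ 8,364.9

≈ 8360 RPM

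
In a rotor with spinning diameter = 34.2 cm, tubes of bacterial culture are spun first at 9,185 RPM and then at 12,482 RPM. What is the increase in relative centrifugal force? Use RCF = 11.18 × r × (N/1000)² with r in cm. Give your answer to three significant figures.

r = 34.2 / 2 = 17.1 cm
RCF₁ = 11.18 × 17.1 × (9.185)² = 11.18 × 17.1 × 84.364225 ≈ 16,128.6 × g
RCF₂ = 11.18 × 17.1 × (12.482)² = 11.18 × 17.1 × 155.800324 ≈ 29,785.6 × g
Increase = 29,785.6 − 16,128.6 = 13,657

≈ 13700 ×g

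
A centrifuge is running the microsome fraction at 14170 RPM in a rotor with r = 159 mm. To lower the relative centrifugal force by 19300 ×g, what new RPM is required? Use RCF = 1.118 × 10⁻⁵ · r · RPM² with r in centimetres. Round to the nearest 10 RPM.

r = 159 mm = 15.9 cm
Current RCF = 1.118 × 10⁻⁵ × 15.9 × (14170)² = 1.118 × 10⁻⁵ × 15.9 × 200,788,900 ≈ 35,692.6 × g
Target RCF = 35,692.6 − 19,300 = 16,392.6 × g
N² = 16,392.6 / (17.7762 × 10⁻⁵) = 92,216,559
N ≈ √92,216,559 ≈ 9,602.9

N₂ ≈ 9600 RPM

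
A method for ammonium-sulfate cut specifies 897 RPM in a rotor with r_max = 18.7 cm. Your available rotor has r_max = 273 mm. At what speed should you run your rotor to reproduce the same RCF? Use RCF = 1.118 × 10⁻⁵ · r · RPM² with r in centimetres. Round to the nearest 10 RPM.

RCF_original = 1.118 × 10⁻⁵ × 18.7 × (897)² = 1.118 × 10⁻⁵ × 18.7 × 804,609 ≈ 168.2 × g
Your rotor: r = 273 mm = 27.3 cm
168.2 = 1.118 × 10⁻⁵ × 27.3 × N²
N² = 168.2 / (30.5214 × 10⁻⁵) = 551,089
N ≈ √551,089 ≈ 742.4

≈ 740 RPM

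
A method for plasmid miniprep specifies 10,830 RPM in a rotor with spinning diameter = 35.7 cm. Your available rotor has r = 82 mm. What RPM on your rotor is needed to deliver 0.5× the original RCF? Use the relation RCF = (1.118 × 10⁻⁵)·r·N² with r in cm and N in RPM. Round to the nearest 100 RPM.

11300 RPM

Original rotor: r = 35.7 / 2 = 17.85 cm
RCF_original = 1.118 × 10⁻⁵ × 17.85 × (10830)² = 1.118 × 10⁻⁵ × 17.85 × 117,288,900 ≈ 23,406.5 × g
Target RCF = 0.5 × 23,406.5 ≈ 11,703.2 × g
Your rotor: r = 82 mm = 8.2 cm
11,703.2 = 1.118 × 10⁻⁵ × 8.2 × N²
N² = 11,703.2 / (9.1676 × 10⁻⁵) = 127,658,275
N ≈ √127,658,275 ≈ 11,298.6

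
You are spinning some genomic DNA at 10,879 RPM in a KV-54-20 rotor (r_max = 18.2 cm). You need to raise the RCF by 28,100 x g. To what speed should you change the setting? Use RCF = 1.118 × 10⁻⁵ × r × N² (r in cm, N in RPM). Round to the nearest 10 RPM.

≈ 16010 RPM

Current RCF = 1.118 × 10⁻⁵ × 18.2 × (10879)² = 1.118 × 10⁻⁵ × 18.2 × 118,352,641 ≈ 24,081.9 × g
Target RCF = 24,081.9 + 28,100 = 52,181.9 × g
N² = 52,181.9 / (20.3476 × 10⁻⁵) = 256,452,358
N ≈ √256,452,358 ≈ 16,014.1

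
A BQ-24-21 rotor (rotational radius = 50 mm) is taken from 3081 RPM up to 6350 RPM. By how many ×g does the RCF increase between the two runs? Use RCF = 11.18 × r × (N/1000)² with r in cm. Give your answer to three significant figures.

≈ 1720 ×g

r = 50 mm = 5.0 cm
RCF₁ = 11.18 × 5 × (3.081)² = 11.18 × 5 × 9.492561 ≈ 530.6 × g
RCF₂ = 11.18 × 5 × (6.35)² = 11.18 × 5 × 40.3225 ≈ 2,254 × g
Increase = 2,254 − 530.6 = 1,723.4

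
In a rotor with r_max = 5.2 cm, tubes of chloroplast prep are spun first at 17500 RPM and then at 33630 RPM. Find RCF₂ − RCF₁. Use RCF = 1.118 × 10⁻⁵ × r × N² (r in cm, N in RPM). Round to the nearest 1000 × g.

RCF₁ = 1.118 × 10⁻⁵ × 5.2 × (17500)² = 1.118 × 10⁻⁵ × 5.2 × 306,250,000 ≈ 17,804.1 × g
RCF₂ = 1.118 × 10⁻⁵ × 5.2 × (33630)² = 1.118 × 10⁻⁵ × 5.2 × 1,130,976,900 ≈ 65,750.5 × g
Increase = 65,750.5 − 17,804.1 = 47,946.4

48000 g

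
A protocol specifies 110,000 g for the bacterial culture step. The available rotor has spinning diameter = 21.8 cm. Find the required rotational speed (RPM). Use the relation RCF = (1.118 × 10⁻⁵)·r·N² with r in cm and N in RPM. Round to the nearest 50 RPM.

≈ 30050 RPM

r = 21.8 / 2 = 10.9 cm
110,000 = 1.118 × 10⁻⁵ × 10.9 × N²
N² = 110,000 / (12.1862 × 10⁻⁵) = 902,660,386
N ≈ √902,660,386 ≈ 30,044.3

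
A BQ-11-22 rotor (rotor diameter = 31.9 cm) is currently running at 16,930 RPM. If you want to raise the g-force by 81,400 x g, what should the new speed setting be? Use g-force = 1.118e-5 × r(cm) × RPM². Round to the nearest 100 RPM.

r = 31.9 / 2 = 15.95 cm
Current RCF = 1.118 × 10⁻⁵ × 15.95 × (16930)² = 1.118 × 10⁻⁵ × 15.95 × 286,624,900 ≈ 51,111.2 × g
Target RCF = 51,111.2 + 81,400 = 132,511.2 × g
N² = 132,511.2 / (17.8321 × 10⁻⁵) = 743,104,850
N ≈ √743,104,850 ≈ 27,259.9

≈ 27300 RPM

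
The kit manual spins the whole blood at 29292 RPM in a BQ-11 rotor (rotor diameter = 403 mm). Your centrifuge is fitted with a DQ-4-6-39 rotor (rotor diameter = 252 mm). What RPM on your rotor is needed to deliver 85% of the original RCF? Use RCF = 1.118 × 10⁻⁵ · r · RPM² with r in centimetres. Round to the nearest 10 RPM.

Original rotor: r = 403 mm / 2 = 201.5 mm = 20.15 cm
RCF = 1.118 × 10⁻⁵ × r × N²
RCF_original = 1.118 × 10⁻⁵ × 20.15 × (29292)² = 1.118 × 10⁻⁵ × 20.15 × 858,021,264 ≈ 193,292.5 × g
Target RCF = 0.85 × 193,292.5 ≈ 164,298.6 × g
Your rotor: r = 252 mm / 2 = 126 mm = 12.6 cm
164,298.6 = 1.118 × 10⁻⁵ × 12.6 × N²
N² = 164,298.6 / (14.0868 × 10⁻⁵) = 1,166,330,181
N ≈ √1,166,330,181 ≈ 34,151.6

34150 RPM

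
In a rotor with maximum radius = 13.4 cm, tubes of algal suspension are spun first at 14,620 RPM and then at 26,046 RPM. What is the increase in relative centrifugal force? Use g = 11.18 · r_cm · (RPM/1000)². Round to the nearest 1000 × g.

RCF₁ = 11.18 × 13.4 × (14.62)² = 11.18 × 13.4 × 213.7444 ≈ 32,021.5 × g
RCF₂ = 11.18 × 13.4 × (26.046)² = 11.18 × 13.4 × 678.394116 ≈ 101,631.6 × g
Increase = 101,631.6 − 32,021.5 = 69,610.1

70000 ×g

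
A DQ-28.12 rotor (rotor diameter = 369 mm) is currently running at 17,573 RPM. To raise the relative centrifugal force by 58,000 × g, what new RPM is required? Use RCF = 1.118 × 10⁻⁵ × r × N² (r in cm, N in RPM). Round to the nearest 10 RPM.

N₂ ≈ 24290 RPM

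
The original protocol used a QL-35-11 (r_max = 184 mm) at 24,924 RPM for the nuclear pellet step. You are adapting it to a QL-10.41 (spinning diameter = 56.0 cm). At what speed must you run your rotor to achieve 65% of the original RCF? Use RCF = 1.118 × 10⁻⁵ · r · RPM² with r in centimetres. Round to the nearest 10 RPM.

Original rotor: r = 184 mm = 18.4 cm
RCF_original = 1.118 × 10⁻⁵ × 18.4 × (24924)² = 1.118 × 10⁻⁵ × 18.4 × 621,205,776 ≈ 127,789.5 × g
Target RCF = 0.65 × 127,789.5 ≈ 83,063.2 × g
Your rotor: r = 56.0 / 2 = 28 cm
83,063.2 = 1.118 × 10⁻⁵ × 28 × N²
N² = 83,063.2 / (31.304 × 10⁻⁵) = 265,343,726
N ≈ √265,343,726 ≈ 16,289.4

≈ 16290 RPM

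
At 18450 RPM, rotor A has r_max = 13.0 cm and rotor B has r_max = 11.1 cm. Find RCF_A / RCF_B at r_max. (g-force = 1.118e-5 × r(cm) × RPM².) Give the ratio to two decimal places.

1.17

At fixed N, RCF ∝ r, so RCF_A/RCF_B = r_A/r_B = 13.0 / 11.1 = 1.1712.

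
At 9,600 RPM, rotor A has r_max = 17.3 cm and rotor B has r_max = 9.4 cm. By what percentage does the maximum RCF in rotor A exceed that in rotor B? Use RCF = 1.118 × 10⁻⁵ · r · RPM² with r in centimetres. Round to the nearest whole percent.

At equal RPM, RCF scales linearly with r: ratio = 17.3 / 9.4 = 1.8404.
So rotor A delivers 84.0% more g-force.

84%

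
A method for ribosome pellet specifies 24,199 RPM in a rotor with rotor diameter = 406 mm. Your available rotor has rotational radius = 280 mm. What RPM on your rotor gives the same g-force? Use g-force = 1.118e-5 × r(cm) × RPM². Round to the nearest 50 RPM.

Original rotor: r = 406 mm / 2 = 203 mm = 20.3 cm
RCF_original = 1.118 × 10⁻⁵ × 20.3 × (24199)² = 1.118 × 10⁻⁵ × 20.3 × 585,591,601 ≈ 132,902.4 × g
Your rotor: r = 280 mm = 28.0 cm
132,902.4 = 1.118 × 10⁻⁵ × 28 × N²
N² = 132,902.4 / (31.304 × 10⁻⁵) = 424,554,051
N ≈ √424,554,051 ≈ 20,604.7

20600 RPM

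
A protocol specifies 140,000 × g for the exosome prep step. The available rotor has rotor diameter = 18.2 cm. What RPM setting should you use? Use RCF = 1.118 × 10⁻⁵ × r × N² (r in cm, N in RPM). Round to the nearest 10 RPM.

r = 18.2 / 2 = 9.1 cm
140,000 = 1.118 × 10⁻⁵ × 9.1 × N²
N² = 140,000 / (10.1738 × 10⁻⁵) = 1,376,083,666
N ≈ √1,376,083,666 ≈ 37,095.6

≈ 37100 RPM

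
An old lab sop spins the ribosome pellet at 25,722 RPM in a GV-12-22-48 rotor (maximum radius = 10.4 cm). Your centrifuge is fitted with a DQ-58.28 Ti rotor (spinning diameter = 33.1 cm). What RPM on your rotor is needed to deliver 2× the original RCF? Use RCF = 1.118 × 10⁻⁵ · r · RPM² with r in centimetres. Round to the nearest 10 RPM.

≈ 28840 RPM

RCF_original = 1.118 × 10⁻⁵ × 10.4 × (25722)² = 1.118 × 10⁻⁵ × 10.4 × 661,621,284 ≈ 76,928 × g
Target RCF = 2 × 76,928 ≈ 153,856 × g
Your rotor: r = 33.1 / 2 = 16.55 cm
153,856 = 1.118 × 10⁻⁵ × 16.55 × N²
N² = 153,856 / (18.5029 × 10⁻⁵) = 831,523,707
N ≈ √831,523,707 ≈ 28,836.2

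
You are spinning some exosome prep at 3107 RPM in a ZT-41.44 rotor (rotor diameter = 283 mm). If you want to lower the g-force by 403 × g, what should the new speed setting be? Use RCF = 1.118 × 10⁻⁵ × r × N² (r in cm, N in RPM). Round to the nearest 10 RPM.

≈ 2670 RPM

r = 283 mm / 2 = 141.5 mm = 14.15 cm
Current RCF = 1.118 × 10⁻⁵ × 14.15 × (3107)² = 1.118 × 10⁻⁵ × 14.15 × 9,653,449 ≈ 1,527.1 × g
Target RCF = 1,527.1 − 403 = 1,124.1 × g
N² = 1,124.1 / (15.8197 × 10⁻⁵) = 7,105,697
N ≈ √7,105,697 ≈ 2,665.7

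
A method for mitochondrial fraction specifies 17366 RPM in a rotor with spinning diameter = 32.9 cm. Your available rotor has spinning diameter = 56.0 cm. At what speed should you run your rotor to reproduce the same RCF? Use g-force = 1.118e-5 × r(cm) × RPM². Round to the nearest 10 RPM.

Original rotor: r = 32.9 / 2 = 16.45 cm
RCF_original = 1.118 × 10⁻⁵ × 16.45 × (17366)² = 1.118 × 10⁻⁵ × 16.45 × 301,577,956 ≈ 55,463.5 × g
Your rotor: r = 56.0 / 2 = 28 cm
55,463.5 = 1.118 × 10⁻⁵ × 28 × N²
N² = 55,463.5 / (31.304 × 10⁻⁵) = 177,177,038
N ≈ √177,177,038 ≈ 13,310.8

≈ 13310 RPM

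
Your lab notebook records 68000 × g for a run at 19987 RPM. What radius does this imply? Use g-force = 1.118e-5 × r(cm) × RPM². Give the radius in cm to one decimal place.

68000 = 1.118 × 10⁻⁵ × r × (19987)²
r = 68000 / (1.118 × 10⁻⁵ × 399,480,169) = 68000 / 4466.188 ≈ 15.226 cm

r ≈ 15.2 cm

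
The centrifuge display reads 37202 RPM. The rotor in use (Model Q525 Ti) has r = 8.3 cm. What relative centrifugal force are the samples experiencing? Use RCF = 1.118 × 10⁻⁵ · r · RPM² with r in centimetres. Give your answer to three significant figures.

RCF = 1.118 × 10⁻⁵ × 8.3 × (37202)² = 1.118 × 10⁻⁵ × 8.3 × 1,383,988,804 ≈ 128,425.9 × g

128000 g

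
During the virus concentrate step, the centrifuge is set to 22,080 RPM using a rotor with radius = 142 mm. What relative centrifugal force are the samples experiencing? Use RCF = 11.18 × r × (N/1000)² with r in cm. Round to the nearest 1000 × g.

RCF ≈ 77000 g

r = 142 mm = 14.2 cm
RCF = 11.18 × r × (N/1000)²
RCF = 11.18 × 14.2 × (22.08)² = 11.18 × 14.2 × 487.5264 ≈ 77,397.7 × g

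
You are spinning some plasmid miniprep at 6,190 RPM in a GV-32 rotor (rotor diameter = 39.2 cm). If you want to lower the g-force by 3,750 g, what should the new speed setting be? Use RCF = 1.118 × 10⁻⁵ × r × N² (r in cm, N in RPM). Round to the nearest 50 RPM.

N₂ ≈ 4600 RPM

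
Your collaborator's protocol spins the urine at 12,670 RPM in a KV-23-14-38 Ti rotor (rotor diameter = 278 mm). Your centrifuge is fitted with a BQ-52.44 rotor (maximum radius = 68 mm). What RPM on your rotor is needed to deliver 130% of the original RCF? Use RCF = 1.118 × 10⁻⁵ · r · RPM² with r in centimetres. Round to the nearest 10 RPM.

Original rotor: r = 278 mm / 2 = 139 mm = 13.9 cm
RCF = 1.118 × 10⁻⁵ × r × N²
RCF_original = 1.118 × 10⁻⁵ × 13.9 × (12670)² = 1.118 × 10⁻⁵ × 13.9 × 160,528,900 ≈ 24,946.5 × g
Target RCF = 1.3 × 24,946.5 ≈ 32,430.5 × g
Your rotor: r = 68 mm = 6.8 cm
32,430.5 = 1.118 × 10⁻⁵ × 6.8 × N²
N² = 32,430.5 / (7.6024 × 10⁻⁵) = 426,582,395
N ≈ √426,582,395 ≈ 20,653.9

20650 RPM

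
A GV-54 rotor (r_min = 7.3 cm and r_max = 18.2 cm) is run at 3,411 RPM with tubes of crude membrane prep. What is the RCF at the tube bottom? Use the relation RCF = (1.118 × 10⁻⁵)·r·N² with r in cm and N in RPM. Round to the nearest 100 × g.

Use r_max = 18.2 cm.
RCF = 1.118 × 10⁻⁵ × 18.2 × (3411)² = 1.118 × 10⁻⁵ × 18.2 × 11,634,921 ≈ 2,367.4 × g

2400 x g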